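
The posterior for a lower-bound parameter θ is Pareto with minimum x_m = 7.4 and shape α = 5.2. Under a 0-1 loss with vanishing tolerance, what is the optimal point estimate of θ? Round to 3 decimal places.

7.400

The Pareto density is strictly decreasing on [x_m, ∞), so the mode is x_m = 7.400.
Mean = α·x_m/(α−1) = 5.2·7.4/4.2 = 9.162.
This is the posterior mode — the MAP estimate.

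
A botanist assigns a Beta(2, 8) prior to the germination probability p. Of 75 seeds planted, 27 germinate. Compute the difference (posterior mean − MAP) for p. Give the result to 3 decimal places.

Posterior: Beta(2+27, 8+48) = Beta(29, 56).
Mode = (29−1)/(29+56−2) = 28/83 = 0.337.
Mean = 29/(29+56) = 29/85 = 0.341.
Difference = 0.341 − 0.337 = 0.004.
Mean > mode: the posterior has a right tail.

0.004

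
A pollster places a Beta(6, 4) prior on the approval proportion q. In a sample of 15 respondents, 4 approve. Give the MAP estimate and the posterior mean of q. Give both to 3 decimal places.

Posterior: Beta(6+4, 4+11) = Beta(10, 15).
Mode = (10−1)/(10+15−2) = 9/23 = 0.391.
Mean = 10/(10+15) = 10/25 = 0.400.
The posterior is right-skewed, so the mean exceeds the mode.

MAP estimate = 0.391, posterior mean = 0.400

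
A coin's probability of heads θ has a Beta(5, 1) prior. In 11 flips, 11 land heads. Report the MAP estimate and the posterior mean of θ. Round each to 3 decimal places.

Posterior: Beta(5+11, 1+0) = Beta(16, 1).
Since β = 1 ≤ 1 and α > 1, the Beta density is monotone increasing on [0,1]; the mode is at 1.
Mean = 16/(16+1) = 0.941.

MAP = 1.000, posterior mean = 0.941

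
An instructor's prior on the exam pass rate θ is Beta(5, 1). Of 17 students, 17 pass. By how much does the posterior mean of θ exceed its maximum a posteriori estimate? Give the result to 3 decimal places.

Posterior: Beta(5+17, 1+0) = Beta(22, 1).
Since β = 1 ≤ 1 and α > 1, the Beta density is monotone increasing on [0,1]; the mode is at 1.
Mean = 22/(22+1) = 0.957.
Difference = 0.957 − 1.000 = -0.043.
Left-skewed posterior ⇒ mean < mode.

-0.043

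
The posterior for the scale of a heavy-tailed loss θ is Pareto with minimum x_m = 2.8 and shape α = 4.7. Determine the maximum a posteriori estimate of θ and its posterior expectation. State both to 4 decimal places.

The Pareto density is strictly decreasing on [x_m, ∞), so the mode is x_m = 2.8000.
Mean = α·x_m/(α−1) = 4.7·2.8/3.7 = 3.5568.

MAP = 2.8000, posterior mean = 3.5568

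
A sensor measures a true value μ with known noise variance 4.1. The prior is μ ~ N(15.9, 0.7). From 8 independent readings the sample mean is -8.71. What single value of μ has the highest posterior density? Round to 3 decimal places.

Posterior for μ is Normal. Precision-weighted mean: (1/0.7·15.9 + 8/4.1·-8.71) / (1/0.7 + 8/4.1) = 1.692.
A Normal posterior is symmetric, so mode = mean.
This is the posterior mode — the MAP estimate.

1.692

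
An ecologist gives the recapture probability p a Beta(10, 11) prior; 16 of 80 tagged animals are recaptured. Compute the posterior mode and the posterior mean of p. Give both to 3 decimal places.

MAP = 0.253; posterior mean = 0.257

Posterior: Beta(10+16, 11+64) = Beta(26, 75).
Mode = (26−1)/(26+75−2) = 25/99 = 0.253.
Mean = 26/(26+75) = 26/101 = 0.257.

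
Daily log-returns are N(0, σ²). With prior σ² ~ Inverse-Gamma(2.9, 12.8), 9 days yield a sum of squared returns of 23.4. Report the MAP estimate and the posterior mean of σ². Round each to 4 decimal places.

Posterior: Inverse-Gamma(shape = 2.9+9/2 = 7.4, scale = 12.8+23.4/2 = 24.5).
Mode = β/(α+1) = 24.5/8.4 = 2.9167.
Mean = β/(α−1) = 24.5/6.4 = 3.8281.
The mean is pulled above the mode by the posterior's right skew.

MAP = 2.9167, posterior mean = 3.8281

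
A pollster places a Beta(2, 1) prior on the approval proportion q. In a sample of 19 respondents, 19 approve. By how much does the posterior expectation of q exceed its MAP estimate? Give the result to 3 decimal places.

Posterior: Beta(2+19, 1+0) = Beta(21, 1).
Since β = 1 ≤ 1 and α > 1, the Beta density is monotone increasing on [0,1]; the mode is at 1.
Mean = 21/(21+1) = 0.955.
Difference = 0.955 − 1.000 = -0.045.
The mean is pulled below the mode by the posterior's left skew.

-0.045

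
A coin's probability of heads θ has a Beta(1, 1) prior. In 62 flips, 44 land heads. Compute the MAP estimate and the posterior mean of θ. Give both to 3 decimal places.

Posterior: Beta(1+44, 1+18) = Beta(45, 19).
Mode = (45−1)/(45+19−2) = 44/62 = 0.710.
With a flat prior the MAP equals the MLE, 44/62.
Mean = 45/(45+19) = 45/64 = 0.703.
Mode > mean: the posterior has a left tail.

MAP: 0.710. Posterior mean: 0.703.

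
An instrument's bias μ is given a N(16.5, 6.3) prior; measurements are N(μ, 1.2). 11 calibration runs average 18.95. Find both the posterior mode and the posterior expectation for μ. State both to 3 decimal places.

MAP: 18.908. Posterior mean: 18.908.

Posterior for μ is Normal. Precision-weighted mean: (1/6.3·16.5 + 11/1.2·18.95) / (1/6.3 + 11/1.2) = 18.908.
A Normal posterior is symmetric, so mode = mean.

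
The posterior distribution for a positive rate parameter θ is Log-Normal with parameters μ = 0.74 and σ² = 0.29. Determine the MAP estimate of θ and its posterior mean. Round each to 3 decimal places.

MAP = 1.568; posterior mean = 2.423

Mode = exp(μ − σ²) = exp(0.45) = 1.568.
Mean = exp(μ + σ²/2) = exp(0.885) = 2.423.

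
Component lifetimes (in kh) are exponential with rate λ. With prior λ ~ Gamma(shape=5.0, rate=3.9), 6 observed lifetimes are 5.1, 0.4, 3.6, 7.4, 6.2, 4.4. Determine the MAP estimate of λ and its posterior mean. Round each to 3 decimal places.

MAP = 0.323, posterior mean = 0.355

Σ times = 27.1. Posterior: Gamma(shape = 5.0+6 = 11.0, rate = 3.9+27.1 = 31.0).
Mode = (α−1)/β = 10.0/31.0 = 0.323.
Mean = α/β = 11.0/31.0 = 0.355.
Right-skewed posterior ⇒ mode < mean.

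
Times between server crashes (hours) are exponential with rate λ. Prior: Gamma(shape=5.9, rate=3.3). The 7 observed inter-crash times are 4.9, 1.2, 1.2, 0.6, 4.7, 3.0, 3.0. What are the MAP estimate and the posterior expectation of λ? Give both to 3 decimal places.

Σ times = 18.6. Posterior: Gamma(shape = 5.9+7 = 12.9, rate = 3.3+18.6 = 21.9).
Mode = (α−1)/β = 11.9/21.9 = 0.543.
Mean = α/β = 12.9/21.9 = 0.589.
Mean > mode: the posterior has a right tail.

MAP = 0.543, posterior mean = 0.589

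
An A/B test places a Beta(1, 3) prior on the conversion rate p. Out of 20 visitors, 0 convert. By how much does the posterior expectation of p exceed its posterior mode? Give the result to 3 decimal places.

0.042

Posterior: Beta(1+0, 3+20) = Beta(1, 23).
Since α = 1 ≤ 1 and β > 1, the Beta density is monotone decreasing on [0,1]; the mode is at 0.
Mean = 1/(1+23) = 0.042.
Difference = 0.042 − 0.000 = 0.042.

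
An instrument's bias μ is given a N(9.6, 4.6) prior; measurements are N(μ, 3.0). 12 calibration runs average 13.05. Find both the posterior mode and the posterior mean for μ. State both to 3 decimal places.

Posterior for μ is Normal. Precision-weighted mean: (1/4.6·9.6 + 12/3.0·13.05) / (1/4.6 + 12/3.0) = 12.872.
A Normal posterior is symmetric, so mode = mean.

MAP = 12.872, posterior mean = 12.872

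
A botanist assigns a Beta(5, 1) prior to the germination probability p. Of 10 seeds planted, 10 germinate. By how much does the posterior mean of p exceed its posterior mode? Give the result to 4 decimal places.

-0.0625

Posterior: Beta(5+10, 1+0) = Beta(15, 1).
Since β = 1 ≤ 1 and α > 1, the Beta density is monotone increasing on [0,1]; the mode is at 1.
Mean = 15/(15+1) = 0.9375.
Difference = 0.9375 − 1.0000 = -0.0625.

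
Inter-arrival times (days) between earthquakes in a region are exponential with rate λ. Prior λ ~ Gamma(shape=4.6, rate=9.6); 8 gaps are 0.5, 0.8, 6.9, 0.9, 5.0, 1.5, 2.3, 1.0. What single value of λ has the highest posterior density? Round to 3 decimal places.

0.407

Σ times = 18.9. Posterior: Gamma(shape = 4.6+8 = 12.6, rate = 9.6+18.9 = 28.5).
Mode = (α−1)/β = 11.6/28.5 = 0.407.
Mean = α/β = 12.6/28.5 = 0.442.
This is the posterior mode — the MAP estimate.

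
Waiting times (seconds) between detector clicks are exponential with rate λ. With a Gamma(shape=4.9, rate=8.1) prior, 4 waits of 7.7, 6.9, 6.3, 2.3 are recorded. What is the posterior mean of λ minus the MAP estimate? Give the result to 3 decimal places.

0.032

Σ times = 23.2. Posterior: Gamma(shape = 4.9+4 = 8.9, rate = 8.1+23.2 = 31.3).
Mode = (α−1)/β = 7.9/31.3 = 0.252.
Mean = α/β = 8.9/31.3 = 0.284.
Difference = 0.284 − 0.252 = 0.032.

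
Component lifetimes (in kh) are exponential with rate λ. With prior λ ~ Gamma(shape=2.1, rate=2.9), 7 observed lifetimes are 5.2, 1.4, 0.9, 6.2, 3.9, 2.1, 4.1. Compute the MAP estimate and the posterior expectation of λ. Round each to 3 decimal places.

λ_MAP = 0.303, E[λ|data] = 0.341

Σ times = 23.8. Posterior: Gamma(shape = 2.1+7 = 9.1, rate = 2.9+23.8 = 26.7).
Mode = (α−1)/β = 8.1/26.7 = 0.303.
Mean = α/β = 9.1/26.7 = 0.341.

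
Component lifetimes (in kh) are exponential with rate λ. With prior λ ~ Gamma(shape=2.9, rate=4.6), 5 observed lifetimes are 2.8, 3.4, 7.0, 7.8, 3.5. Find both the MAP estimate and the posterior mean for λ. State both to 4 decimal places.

MAP = 0.2371, posterior mean = 0.2715

Σ times = 24.5. Posterior: Gamma(shape = 2.9+5 = 7.9, rate = 4.6+24.5 = 29.1).
Mode = (α−1)/β = 6.9/29.1 = 0.2371.
Mean = α/β = 7.9/29.1 = 0.2715.
The mean is pulled above the mode by the posterior's right skew.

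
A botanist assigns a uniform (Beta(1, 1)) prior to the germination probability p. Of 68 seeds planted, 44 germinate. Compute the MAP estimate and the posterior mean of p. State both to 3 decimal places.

MAP = 0.647; posterior mean = 0.643

Posterior: Beta(1+44, 1+24) = Beta(45, 25).
Mode = (45−1)/(45+25−2) = 44/68 = 0.647.
With a flat prior the MAP equals the MLE, 44/68.
Mean = 45/(45+25) = 45/70 = 0.643.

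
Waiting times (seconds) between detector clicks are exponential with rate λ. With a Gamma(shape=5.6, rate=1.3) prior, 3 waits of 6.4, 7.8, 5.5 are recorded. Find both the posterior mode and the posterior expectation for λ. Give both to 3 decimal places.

λ_MAP = 0.362, E[λ|data] = 0.410

Σ times = 19.7. Posterior: Gamma(shape = 5.6+3 = 8.6, rate = 1.3+19.7 = 21.0).
Mode = (α−1)/β = 7.6/21.0 = 0.362.
Mean = α/β = 8.6/21.0 = 0.410.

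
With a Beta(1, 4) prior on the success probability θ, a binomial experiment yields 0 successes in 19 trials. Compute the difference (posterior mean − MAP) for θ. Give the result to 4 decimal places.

0.0417

Posterior: Beta(1+0, 4+19) = Beta(1, 23).
Since α = 1 ≤ 1 and β > 1, the Beta density is monotone decreasing on [0,1]; the mode is at 0.
Mean = 1/(1+23) = 0.0417.
Difference = 0.0417 − 0.0000 = 0.0417.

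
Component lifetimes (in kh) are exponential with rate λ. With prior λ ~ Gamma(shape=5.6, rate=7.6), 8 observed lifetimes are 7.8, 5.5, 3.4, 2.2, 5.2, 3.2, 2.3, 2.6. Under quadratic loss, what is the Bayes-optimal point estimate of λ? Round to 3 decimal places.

0.342

Σ times = 32.2. Posterior: Gamma(shape = 5.6+8 = 13.6, rate = 7.6+32.2 = 39.8).
Mode = (α−1)/β = 12.6/39.8 = 0.317.
Mean = α/β = 13.6/39.8 = 0.342.
Quadratic loss ⇒ the optimal estimator is the posterior mean.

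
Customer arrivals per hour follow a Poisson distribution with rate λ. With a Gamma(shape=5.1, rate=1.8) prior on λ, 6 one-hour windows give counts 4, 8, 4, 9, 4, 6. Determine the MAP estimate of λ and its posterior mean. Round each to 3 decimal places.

Σ counts = 35. Posterior: Gamma(shape = 5.1+35 = 40.1, rate = 1.8+6 = 7.8).
Mode = (α−1)/β = 39.1/7.8 = 5.013.
Mean = α/β = 40.1/7.8 = 5.141.
Right-skewed posterior ⇒ mode < mean.

MAP = 5.013, posterior mean = 5.141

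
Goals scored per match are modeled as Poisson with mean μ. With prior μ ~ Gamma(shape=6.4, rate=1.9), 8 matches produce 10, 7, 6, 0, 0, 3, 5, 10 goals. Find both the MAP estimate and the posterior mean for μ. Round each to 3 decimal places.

MAP: 4.687. Posterior mean: 4.788.

Σ counts = 41. Posterior: Gamma(shape = 6.4+41 = 47.4, rate = 1.9+8 = 9.9).
Mode = (α−1)/β = 46.4/9.9 = 4.687.
Mean = α/β = 47.4/9.9 = 4.788.
Right-skewed posterior ⇒ mode < mean.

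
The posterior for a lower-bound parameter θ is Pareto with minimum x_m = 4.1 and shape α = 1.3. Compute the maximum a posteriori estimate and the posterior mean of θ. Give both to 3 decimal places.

The Pareto density is strictly decreasing on [x_m, ∞), so the mode is x_m = 4.100.
Mean = α·x_m/(α−1) = 1.3·4.1/0.3 = 17.767.
Mean > mode: the posterior has a right tail.

θ_MAP = 4.100, E[θ|data] = 17.767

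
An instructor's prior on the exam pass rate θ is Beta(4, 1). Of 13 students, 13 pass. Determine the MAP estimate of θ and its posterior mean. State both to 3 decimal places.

θ_MAP = 1.000, E[θ|data] = 0.944

Posterior: Beta(4+13, 1+0) = Beta(17, 1).
Since β = 1 ≤ 1 and α > 1, the Beta density is monotone increasing on [0,1]; the mode is at 1.
Mean = 17/(17+1) = 0.944.
Mode > mean: the posterior has a left tail.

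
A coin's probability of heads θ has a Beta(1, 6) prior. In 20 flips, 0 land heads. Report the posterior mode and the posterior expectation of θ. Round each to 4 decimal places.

Posterior: Beta(1+0, 6+20) = Beta(1, 26).
Since α = 1 ≤ 1 and β > 1, the Beta density is monotone decreasing on [0,1]; the mode is at 0.
Mean = 1/(1+26) = 0.0370.

MAP = 0.0000; posterior mean = 0.0370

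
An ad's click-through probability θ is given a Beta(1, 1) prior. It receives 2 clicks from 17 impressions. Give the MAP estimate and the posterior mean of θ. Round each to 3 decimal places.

Posterior: Beta(1+2, 1+15) = Beta(3, 16).
Mode = (3−1)/(3+16−2) = 2/17 = 0.118.
With a flat prior the MAP equals the MLE, 2/17.
Mean = 3/(3+16) = 3/19 = 0.158.
Mean > mode: the posterior has a right tail.

MAP: 0.118. Posterior mean: 0.158.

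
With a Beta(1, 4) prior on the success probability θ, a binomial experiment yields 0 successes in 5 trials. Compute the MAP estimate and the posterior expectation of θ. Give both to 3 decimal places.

Posterior: Beta(1+0, 4+5) = Beta(1, 9).
Since α = 1 ≤ 1 and β > 1, the Beta density is monotone decreasing on [0,1]; the mode is at 0.
Mean = 1/(1+9) = 0.100.
Mean > mode: the posterior has a right tail.

MAP estimate = 0.000, posterior expectation = 0.100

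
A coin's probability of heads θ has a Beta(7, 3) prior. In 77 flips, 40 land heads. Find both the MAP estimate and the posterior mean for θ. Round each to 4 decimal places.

Posterior: Beta(7+40, 3+37) = Beta(47, 40).
Mode = (47−1)/(47+40−2) = 46/85 = 0.5412.
Mean = 47/(47+40) = 47/87 = 0.5402.

MAP = 0.5412, posterior mean = 0.5402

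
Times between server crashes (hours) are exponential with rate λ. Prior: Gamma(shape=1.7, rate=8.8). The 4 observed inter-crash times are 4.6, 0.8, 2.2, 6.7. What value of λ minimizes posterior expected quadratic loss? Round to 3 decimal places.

0.247

Σ times = 14.3. Posterior: Gamma(shape = 1.7+4 = 5.7, rate = 8.8+14.3 = 23.1).
Mode = (α−1)/β = 4.7/23.1 = 0.203.
Mean = α/β = 5.7/23.1 = 0.247.
Quadratic loss ⇒ the optimal estimator is the posterior mean.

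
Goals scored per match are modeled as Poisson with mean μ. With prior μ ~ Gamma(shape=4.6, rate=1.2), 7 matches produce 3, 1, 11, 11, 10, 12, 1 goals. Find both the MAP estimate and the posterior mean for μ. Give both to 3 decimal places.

MAP estimate = 6.415, posterior mean = 6.537

Σ counts = 49. Posterior: Gamma(shape = 4.6+49 = 53.6, rate = 1.2+7 = 8.2).
Mode = (α−1)/β = 52.6/8.2 = 6.415.
Mean = α/β = 53.6/8.2 = 6.537.
The posterior is right-skewed, so the mean exceeds the mode.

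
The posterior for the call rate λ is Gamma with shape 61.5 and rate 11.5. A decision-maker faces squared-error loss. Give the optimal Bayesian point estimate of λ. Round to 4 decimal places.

Mode = (α−1)/β = 60.5/11.5 = 5.2609.
Mean = α/β = 61.5/11.5 = 5.3478.
Squared-error loss ⇒ the optimal estimator is the posterior mean.

5.3478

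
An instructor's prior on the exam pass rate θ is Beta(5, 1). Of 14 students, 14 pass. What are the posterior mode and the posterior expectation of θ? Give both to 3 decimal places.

Posterior: Beta(5+14, 1+0) = Beta(19, 1).
Since β = 1 ≤ 1 and α > 1, the Beta density is monotone increasing on [0,1]; the mode is at 1.
Mean = 19/(19+1) = 0.950.
Left-skewed posterior ⇒ mean < mode.

MAP: 1.000. Posterior mean: 0.950.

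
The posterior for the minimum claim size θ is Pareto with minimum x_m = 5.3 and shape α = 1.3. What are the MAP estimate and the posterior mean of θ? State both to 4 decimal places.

The Pareto density is strictly decreasing on [x_m, ∞), so the mode is x_m = 5.3000.
Mean = α·x_m/(α−1) = 1.3·5.3/0.3 = 22.9667.

MAP = 5.3000; posterior mean = 22.9667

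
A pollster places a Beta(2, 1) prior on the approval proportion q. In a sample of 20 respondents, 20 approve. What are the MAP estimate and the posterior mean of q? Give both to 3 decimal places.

q_MAP = 1.000, E[q|data] = 0.957

Posterior: Beta(2+20, 1+0) = Beta(22, 1).
Since β = 1 ≤ 1 and α > 1, the Beta density is monotone increasing on [0,1]; the mode is at 1.
Mean = 22/(22+1) = 0.957.
Mode > mean: the posterior has a left tail.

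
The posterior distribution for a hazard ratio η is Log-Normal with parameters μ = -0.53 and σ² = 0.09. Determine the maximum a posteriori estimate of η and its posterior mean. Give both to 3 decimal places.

η_MAP = 0.538, E[η|data] = 0.616

Mode = exp(μ − σ²) = exp(-0.62) = 0.538.
Mean = exp(μ + σ²/2) = exp(-0.485) = 0.616.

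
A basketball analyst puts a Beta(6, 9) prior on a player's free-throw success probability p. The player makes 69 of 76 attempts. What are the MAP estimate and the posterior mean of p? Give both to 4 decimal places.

Posterior: Beta(6+69, 9+7) = Beta(75, 16).
Mode = (75−1)/(75+16−2) = 74/89 = 0.8315.
Mean = 75/(75+16) = 75/91 = 0.8242.
The mean is pulled below the mode by the posterior's left skew.

MAP estimate = 0.8315, posterior mean = 0.8242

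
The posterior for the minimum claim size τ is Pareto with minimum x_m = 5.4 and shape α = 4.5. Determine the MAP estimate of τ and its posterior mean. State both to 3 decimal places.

MAP: 5.400. Posterior mean: 6.943.

The Pareto density is strictly decreasing on [x_m, ∞), so the mode is x_m = 5.400.
Mean = α·x_m/(α−1) = 4.5·5.4/3.5 = 6.943.
Mean > mode: the posterior has a right tail.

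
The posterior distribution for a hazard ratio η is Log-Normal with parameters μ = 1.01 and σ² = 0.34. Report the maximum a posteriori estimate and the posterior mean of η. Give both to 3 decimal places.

MAP: 1.954. Posterior mean: 3.254.

Mode = exp(μ − σ²) = exp(0.67) = 1.954.
Mean = exp(μ + σ²/2) = exp(1.180) = 3.254.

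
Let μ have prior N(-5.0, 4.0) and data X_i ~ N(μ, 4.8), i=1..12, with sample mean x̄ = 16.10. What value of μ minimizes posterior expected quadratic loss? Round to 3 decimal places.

Posterior for μ is Normal. Precision-weighted mean: (1/4.0·-5.0 + 12/4.8·16.10) / (1/4.0 + 12/4.8) = 14.182.
A Normal posterior is symmetric, so mode = mean.
Quadratic loss ⇒ the optimal estimator is the posterior mean.

14.182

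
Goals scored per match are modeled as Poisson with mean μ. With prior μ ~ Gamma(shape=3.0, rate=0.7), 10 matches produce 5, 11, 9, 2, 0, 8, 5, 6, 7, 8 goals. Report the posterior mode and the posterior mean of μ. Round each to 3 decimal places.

μ_MAP = 5.888, E[μ|data] = 5.981

Σ counts = 61. Posterior: Gamma(shape = 3.0+61 = 64.0, rate = 0.7+10 = 10.7).
Mode = (α−1)/β = 63.0/10.7 = 5.888.
Mean = α/β = 64.0/10.7 = 5.981.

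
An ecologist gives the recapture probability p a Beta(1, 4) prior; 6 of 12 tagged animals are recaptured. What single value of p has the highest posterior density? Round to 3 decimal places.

Posterior: Beta(1+6, 4+6) = Beta(7, 10).
Mode = (7−1)/(7+10−2) = 6/15 = 0.400.
Mean = 7/(7+10) = 7/17 = 0.412.
This is the posterior mode — the MAP estimate.

0.400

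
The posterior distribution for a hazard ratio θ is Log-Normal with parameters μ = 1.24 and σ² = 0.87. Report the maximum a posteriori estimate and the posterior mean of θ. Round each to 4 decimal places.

MAP = 1.4477, posterior mean = 5.3388

Mode = exp(μ − σ²) = exp(0.37) = 1.4477.
Mean = exp(μ + σ²/2) = exp(1.675) = 5.3388.
The posterior is right-skewed, so the mean exceeds the mode.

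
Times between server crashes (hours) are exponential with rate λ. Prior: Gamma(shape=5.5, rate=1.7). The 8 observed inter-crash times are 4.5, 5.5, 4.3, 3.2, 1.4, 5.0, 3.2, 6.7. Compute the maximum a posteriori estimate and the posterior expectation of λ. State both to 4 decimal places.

MAP = 0.3521, posterior mean = 0.3803

Σ times = 33.8. Posterior: Gamma(shape = 5.5+8 = 13.5, rate = 1.7+33.8 = 35.5).
Mode = (α−1)/β = 12.5/35.5 = 0.3521.
Mean = α/β = 13.5/35.5 = 0.3803.
Right-skewed posterior ⇒ mode < mean.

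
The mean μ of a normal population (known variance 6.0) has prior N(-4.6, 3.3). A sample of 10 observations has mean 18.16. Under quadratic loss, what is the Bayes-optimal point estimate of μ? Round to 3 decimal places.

Posterior for μ is Normal. Precision-weighted mean: (1/3.3·-4.6 + 10/6.0·18.16) / (1/3.3 + 10/6.0) = 14.658.
A Normal posterior is symmetric, so mode = mean.
Quadratic loss ⇒ the optimal estimator is the posterior mean.

14.658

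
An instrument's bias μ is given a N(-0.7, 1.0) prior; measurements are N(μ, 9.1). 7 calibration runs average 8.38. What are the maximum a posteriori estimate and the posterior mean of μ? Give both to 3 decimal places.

Posterior for μ is Normal. Precision-weighted mean: (1/1.0·-0.7 + 7/9.1·8.38) / (1/1.0 + 7/9.1) = 3.248.
A Normal posterior is symmetric, so mode = mean.

MAP = 3.248; posterior mean = 3.248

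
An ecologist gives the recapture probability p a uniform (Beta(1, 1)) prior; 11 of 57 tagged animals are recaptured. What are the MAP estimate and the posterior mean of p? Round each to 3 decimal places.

Posterior: Beta(1+11, 1+46) = Beta(12, 47).
Mode = (12−1)/(12+47−2) = 11/57 = 0.193.
With a flat prior the MAP equals the MLE, 11/57.
Mean = 12/(12+47) = 12/59 = 0.203.
The mean is pulled above the mode by the posterior's right skew.

p_MAP = 0.193, E[p|data] = 0.203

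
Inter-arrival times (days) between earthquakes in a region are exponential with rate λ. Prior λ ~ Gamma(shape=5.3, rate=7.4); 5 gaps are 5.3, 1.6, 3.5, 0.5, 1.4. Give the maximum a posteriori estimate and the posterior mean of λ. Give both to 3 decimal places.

MAP = 0.472, posterior mean = 0.523

Σ times = 12.3. Posterior: Gamma(shape = 5.3+5 = 10.3, rate = 7.4+12.3 = 19.7).
Mode = (α−1)/β = 9.3/19.7 = 0.472.
Mean = α/β = 10.3/19.7 = 0.523.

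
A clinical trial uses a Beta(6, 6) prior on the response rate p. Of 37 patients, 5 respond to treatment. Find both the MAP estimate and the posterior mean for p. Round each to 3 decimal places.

MAP = 0.213, posterior mean = 0.224

Posterior: Beta(6+5, 6+32) = Beta(11, 38).
Mode = (11−1)/(11+38−2) = 10/47 = 0.213.
Mean = 11/(11+38) = 11/49 = 0.224.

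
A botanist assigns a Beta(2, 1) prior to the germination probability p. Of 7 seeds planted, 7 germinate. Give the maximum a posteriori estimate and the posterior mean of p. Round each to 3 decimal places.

Posterior: Beta(2+7, 1+0) = Beta(9, 1).
Since β = 1 ≤ 1 and α > 1, the Beta density is monotone increasing on [0,1]; the mode is at 1.
Mean = 9/(9+1) = 0.900.
Mode > mean: the posterior has a left tail.

MAP = 1.000; posterior mean = 0.900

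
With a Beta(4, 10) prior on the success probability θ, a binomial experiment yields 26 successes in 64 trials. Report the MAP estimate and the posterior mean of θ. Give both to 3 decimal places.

MAP = 0.382; posterior mean = 0.385

Posterior: Beta(4+26, 10+38) = Beta(30, 48).
Mode = (30−1)/(30+48−2) = 29/76 = 0.382.
Mean = 30/(30+48) = 30/78 = 0.385.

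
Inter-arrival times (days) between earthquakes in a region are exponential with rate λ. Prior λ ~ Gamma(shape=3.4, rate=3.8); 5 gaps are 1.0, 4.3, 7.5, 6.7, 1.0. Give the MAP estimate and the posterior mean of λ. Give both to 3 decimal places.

MAP = 0.305; posterior mean = 0.346

Σ times = 20.5. Posterior: Gamma(shape = 3.4+5 = 8.4, rate = 3.8+20.5 = 24.3).
Mode = (α−1)/β = 7.4/24.3 = 0.305.
Mean = α/β = 8.4/24.3 = 0.346.
The posterior is right-skewed, so the mean exceeds the mode.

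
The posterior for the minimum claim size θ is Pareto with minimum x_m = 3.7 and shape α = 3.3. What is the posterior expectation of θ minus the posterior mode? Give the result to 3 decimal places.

The Pareto density is strictly decreasing on [x_m, ∞), so the mode is x_m = 3.700.
Mean = α·x_m/(α−1) = 3.3·3.7/2.3 = 5.309.
Difference = 5.309 − 3.700 = 1.609.
The posterior is right-skewed, so the mean exceeds the mode.

1.609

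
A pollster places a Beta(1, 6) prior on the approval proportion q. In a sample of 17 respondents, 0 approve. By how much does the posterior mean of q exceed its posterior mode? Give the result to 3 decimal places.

0.042

Posterior: Beta(1+0, 6+17) = Beta(1, 23).
Since α = 1 ≤ 1 and β > 1, the Beta density is monotone decreasing on [0,1]; the mode is at 0.
Mean = 1/(1+23) = 0.042.
Difference = 0.042 − 0.000 = 0.042.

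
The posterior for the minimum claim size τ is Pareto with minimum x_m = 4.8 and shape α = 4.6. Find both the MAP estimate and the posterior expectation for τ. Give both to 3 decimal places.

The Pareto density is strictly decreasing on [x_m, ∞), so the mode is x_m = 4.800.
Mean = α·x_m/(α−1) = 4.6·4.8/3.6 = 6.133.

MAP: 4.800. Posterior mean: 6.133.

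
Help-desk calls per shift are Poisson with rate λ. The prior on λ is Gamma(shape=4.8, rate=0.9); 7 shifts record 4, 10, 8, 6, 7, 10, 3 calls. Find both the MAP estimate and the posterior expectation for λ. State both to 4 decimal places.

MAP: 6.5570. Posterior mean: 6.6835.

Σ counts = 48. Posterior: Gamma(shape = 4.8+48 = 52.8, rate = 0.9+7 = 7.9).
Mode = (α−1)/β = 51.8/7.9 = 6.5570.
Mean = α/β = 52.8/7.9 = 6.6835.
Mean > mode: the posterior has a right tail.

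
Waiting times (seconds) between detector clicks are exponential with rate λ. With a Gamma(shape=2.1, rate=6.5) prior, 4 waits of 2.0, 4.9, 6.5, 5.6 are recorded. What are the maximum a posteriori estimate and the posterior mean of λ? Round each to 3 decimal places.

Σ times = 19.0. Posterior: Gamma(shape = 2.1+4 = 6.1, rate = 6.5+19.0 = 25.5).
Mode = (α−1)/β = 5.1/25.5 = 0.200.
Mean = α/β = 6.1/25.5 = 0.239.
The posterior is right-skewed, so the mean exceeds the mode.

λ_MAP = 0.200, E[λ|data] = 0.239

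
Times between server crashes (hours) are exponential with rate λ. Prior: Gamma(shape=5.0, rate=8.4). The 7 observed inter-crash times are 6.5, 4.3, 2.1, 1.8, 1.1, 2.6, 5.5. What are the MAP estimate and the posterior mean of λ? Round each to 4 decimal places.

λ_MAP = 0.3406, E[λ|data] = 0.3715

Σ times = 23.9. Posterior: Gamma(shape = 5.0+7 = 12.0, rate = 8.4+23.9 = 32.3).
Mode = (α−1)/β = 11.0/32.3 = 0.3406.
Mean = α/β = 12.0/32.3 = 0.3715.
The posterior is right-skewed, so the mean exceeds the mode.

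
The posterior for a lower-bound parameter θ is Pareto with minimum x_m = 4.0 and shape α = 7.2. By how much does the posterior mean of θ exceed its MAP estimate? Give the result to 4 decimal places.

The Pareto density is strictly decreasing on [x_m, ∞), so the mode is x_m = 4.0000.
Mean = α·x_m/(α−1) = 7.2·4.0/6.2 = 4.6452.
Difference = 4.6452 − 4.0000 = 0.6452.
The mean is pulled above the mode by the posterior's right skew.

0.6452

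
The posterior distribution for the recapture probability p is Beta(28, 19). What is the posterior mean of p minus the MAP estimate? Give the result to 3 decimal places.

Mode = (28−1)/(28+19−2) = 27/45 = 0.600.
Mean = 28/(28+19) = 28/47 = 0.596.
Difference = 0.596 − 0.600 = -0.004.

-0.004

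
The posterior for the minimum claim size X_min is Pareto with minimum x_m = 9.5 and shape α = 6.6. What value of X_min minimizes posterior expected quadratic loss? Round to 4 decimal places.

The Pareto density is strictly decreasing on [x_m, ∞), so the mode is x_m = 9.5000.
Mean = α·x_m/(α−1) = 6.6·9.5/5.6 = 11.1964.
Quadratic loss ⇒ the optimal estimator is the posterior mean.

11.1964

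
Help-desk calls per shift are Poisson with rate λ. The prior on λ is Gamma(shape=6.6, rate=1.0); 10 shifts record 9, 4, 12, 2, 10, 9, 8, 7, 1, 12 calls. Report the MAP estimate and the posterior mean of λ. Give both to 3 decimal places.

MAP = 7.236; posterior mean = 7.327

Σ counts = 74. Posterior: Gamma(shape = 6.6+74 = 80.6, rate = 1.0+10 = 11.0).
Mode = (α−1)/β = 79.6/11.0 = 7.236.
Mean = α/β = 80.6/11.0 = 7.327.
The posterior is right-skewed, so the mean exceeds the mode.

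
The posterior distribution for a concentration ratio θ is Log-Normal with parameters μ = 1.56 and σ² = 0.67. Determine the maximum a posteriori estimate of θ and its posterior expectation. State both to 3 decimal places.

MAP = 2.435, posterior mean = 6.653

Mode = exp(μ − σ²) = exp(0.89) = 2.435.
Mean = exp(μ + σ²/2) = exp(1.895) = 6.653.
The posterior is right-skewed, so the mean exceeds the mode.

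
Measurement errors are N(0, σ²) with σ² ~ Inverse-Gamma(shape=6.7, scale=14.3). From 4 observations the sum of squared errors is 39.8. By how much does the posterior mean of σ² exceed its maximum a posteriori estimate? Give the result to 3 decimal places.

Posterior: Inverse-Gamma(shape = 6.7+4/2 = 8.7, scale = 14.3+39.8/2 = 34.2).
Mode = β/(α+1) = 34.2/9.7 = 3.526.
Mean = β/(α−1) = 34.2/7.7 = 4.442.
Difference = 4.442 − 3.526 = 0.916.
Mean > mode: the posterior has a right tail.

0.916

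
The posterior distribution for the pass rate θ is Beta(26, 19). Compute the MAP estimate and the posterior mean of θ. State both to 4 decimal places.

MAP estimate = 0.5814, posterior mean = 0.5778

Mode = (26−1)/(26+19−2) = 25/43 = 0.5814.
Mean = 26/(26+19) = 26/45 = 0.5778.
The posterior is left-skewed, so the mode exceeds the mean.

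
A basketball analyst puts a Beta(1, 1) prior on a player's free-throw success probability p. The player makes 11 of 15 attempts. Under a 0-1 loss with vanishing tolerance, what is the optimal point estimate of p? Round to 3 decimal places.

Posterior: Beta(1+11, 1+4) = Beta(12, 5).
Mode = (12−1)/(12+5−2) = 11/15 = 0.733.
Mean = 12/(12+5) = 12/17 = 0.706.
This is the posterior mode — the MAP estimate.

0.733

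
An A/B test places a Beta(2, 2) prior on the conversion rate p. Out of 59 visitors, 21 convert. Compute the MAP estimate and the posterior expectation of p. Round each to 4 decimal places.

Posterior: Beta(2+21, 2+38) = Beta(23, 40).
Mode = (23−1)/(23+40−2) = 22/61 = 0.3607.
Mean = 23/(23+40) = 23/63 = 0.3651.
The posterior is right-skewed, so the mean exceeds the mode.

MAP = 0.3607; posterior mean = 0.3651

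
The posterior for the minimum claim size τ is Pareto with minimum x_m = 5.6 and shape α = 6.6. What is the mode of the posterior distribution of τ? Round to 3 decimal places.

5.600

The Pareto density is strictly decreasing on [x_m, ∞), so the mode is x_m = 5.600.
Mean = α·x_m/(α−1) = 6.6·5.6/5.6 = 6.600.
This is the posterior mode — the MAP estimate.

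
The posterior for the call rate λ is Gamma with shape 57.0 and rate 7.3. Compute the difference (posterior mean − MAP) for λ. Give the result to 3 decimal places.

0.137

Mode = (α−1)/β = 56.0/7.3 = 7.671.
Mean = α/β = 57.0/7.3 = 7.808.
Difference = 7.808 − 7.671 = 0.137.
Mean > mode: the posterior has a right tail.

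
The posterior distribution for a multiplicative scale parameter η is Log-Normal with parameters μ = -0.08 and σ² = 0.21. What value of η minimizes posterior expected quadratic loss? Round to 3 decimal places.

Mode = exp(μ − σ²) = exp(-0.29) = 0.748.
Mean = exp(μ + σ²/2) = exp(0.025) = 1.025.
Quadratic loss ⇒ the optimal estimator is the posterior mean.

1.025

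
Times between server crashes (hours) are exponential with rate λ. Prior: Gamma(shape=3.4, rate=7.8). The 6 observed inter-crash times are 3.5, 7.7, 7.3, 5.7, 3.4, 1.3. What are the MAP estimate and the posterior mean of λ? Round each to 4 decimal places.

λ_MAP = 0.2289, E[λ|data] = 0.2561

Σ times = 28.9. Posterior: Gamma(shape = 3.4+6 = 9.4, rate = 7.8+28.9 = 36.7).
Mode = (α−1)/β = 8.4/36.7 = 0.2289.
Mean = α/β = 9.4/36.7 = 0.2561.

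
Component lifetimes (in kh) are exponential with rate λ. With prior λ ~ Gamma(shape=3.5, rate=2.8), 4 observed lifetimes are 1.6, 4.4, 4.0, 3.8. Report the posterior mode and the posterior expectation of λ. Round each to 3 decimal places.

MAP = 0.392; posterior mean = 0.452

Σ times = 13.8. Posterior: Gamma(shape = 3.5+4 = 7.5, rate = 2.8+13.8 = 16.6).
Mode = (α−1)/β = 6.5/16.6 = 0.392.
Mean = α/β = 7.5/16.6 = 0.452.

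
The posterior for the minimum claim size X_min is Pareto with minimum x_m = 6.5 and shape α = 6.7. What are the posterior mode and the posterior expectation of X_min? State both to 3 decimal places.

The Pareto density is strictly decreasing on [x_m, ∞), so the mode is x_m = 6.500.
Mean = α·x_m/(α−1) = 6.7·6.5/5.7 = 7.640.
Mean > mode: the posterior has a right tail.

posterior mode = 6.500, posterior expectation = 7.640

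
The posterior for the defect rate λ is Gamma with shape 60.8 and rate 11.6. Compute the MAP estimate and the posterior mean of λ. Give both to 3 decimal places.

λ_MAP = 5.155, E[λ|data] = 5.241

Mode = (α−1)/β = 59.8/11.6 = 5.155.
Mean = α/β = 60.8/11.6 = 5.241.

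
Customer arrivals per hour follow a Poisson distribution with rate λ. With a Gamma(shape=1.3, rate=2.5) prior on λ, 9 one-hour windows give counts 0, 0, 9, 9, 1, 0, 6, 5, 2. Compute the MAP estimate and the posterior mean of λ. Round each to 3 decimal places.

Σ counts = 32. Posterior: Gamma(shape = 1.3+32 = 33.3, rate = 2.5+9 = 11.5).
Mode = (α−1)/β = 32.3/11.5 = 2.809.
Mean = α/β = 33.3/11.5 = 2.896.

MAP = 2.809, posterior mean = 2.896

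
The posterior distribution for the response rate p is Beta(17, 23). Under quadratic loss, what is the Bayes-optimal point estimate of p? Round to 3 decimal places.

Mode = (17−1)/(17+23−2) = 16/38 = 0.421.
Mean = 17/(17+23) = 17/40 = 0.425.
Quadratic loss ⇒ the optimal estimator is the posterior mean.

0.425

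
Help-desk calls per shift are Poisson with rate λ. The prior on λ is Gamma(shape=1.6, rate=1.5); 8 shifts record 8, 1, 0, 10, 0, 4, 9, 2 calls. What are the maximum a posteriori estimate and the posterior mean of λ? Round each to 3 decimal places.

Σ counts = 34. Posterior: Gamma(shape = 1.6+34 = 35.6, rate = 1.5+8 = 9.5).
Mode = (α−1)/β = 34.6/9.5 = 3.642.
Mean = α/β = 35.6/9.5 = 3.747.
Mean > mode: the posterior has a right tail.

MAP: 3.642. Posterior mean: 3.747.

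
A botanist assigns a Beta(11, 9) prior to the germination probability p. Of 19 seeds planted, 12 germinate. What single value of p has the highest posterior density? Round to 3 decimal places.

Posterior: Beta(11+12, 9+7) = Beta(23, 16).
Mode = (23−1)/(23+16−2) = 22/37 = 0.595.
Mean = 23/(23+16) = 23/39 = 0.590.
This is the posterior mode — the MAP estimate.

0.595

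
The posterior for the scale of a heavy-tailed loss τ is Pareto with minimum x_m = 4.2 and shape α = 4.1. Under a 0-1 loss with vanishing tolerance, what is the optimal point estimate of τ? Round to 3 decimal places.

4.200

The Pareto density is strictly decreasing on [x_m, ∞), so the mode is x_m = 4.200.
Mean = α·x_m/(α−1) = 4.1·4.2/3.1 = 5.555.
This is the posterior mode — the MAP estimate.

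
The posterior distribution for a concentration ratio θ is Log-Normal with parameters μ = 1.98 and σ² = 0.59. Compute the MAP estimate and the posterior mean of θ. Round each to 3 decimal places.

Mode = exp(μ − σ²) = exp(1.39) = 4.015.
Mean = exp(μ + σ²/2) = exp(2.275) = 9.728.
The posterior is right-skewed, so the mean exceeds the mode.

MAP = 4.015, posterior mean = 9.728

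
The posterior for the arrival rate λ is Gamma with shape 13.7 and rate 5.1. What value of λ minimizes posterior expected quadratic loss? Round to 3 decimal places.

Mode = (α−1)/β = 12.7/5.1 = 2.490.
Mean = α/β = 13.7/5.1 = 2.686.
Quadratic loss ⇒ the optimal estimator is the posterior mean.

2.686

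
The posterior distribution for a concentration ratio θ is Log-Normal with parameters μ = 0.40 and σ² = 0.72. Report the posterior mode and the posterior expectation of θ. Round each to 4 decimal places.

MAP = 0.7261; posterior mean = 2.1383

Mode = exp(μ − σ²) = exp(-0.32) = 0.7261.
Mean = exp(μ + σ²/2) = exp(0.760) = 2.1383.
The mean is pulled above the mode by the posterior's right skew.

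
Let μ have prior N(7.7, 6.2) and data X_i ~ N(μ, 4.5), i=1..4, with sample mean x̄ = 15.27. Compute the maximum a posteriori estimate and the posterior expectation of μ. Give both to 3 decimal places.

Posterior for μ is Normal. Precision-weighted mean: (1/6.2·7.7 + 4/4.5·15.27) / (1/6.2 + 4/4.5) = 14.107.
A Normal posterior is symmetric, so mode = mean.

maximum a posteriori estimate = 14.107, posterior expectation = 14.107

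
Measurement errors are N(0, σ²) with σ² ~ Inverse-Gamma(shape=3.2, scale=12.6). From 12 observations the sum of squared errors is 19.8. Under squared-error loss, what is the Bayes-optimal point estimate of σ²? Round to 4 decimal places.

2.7439

Posterior: Inverse-Gamma(shape = 3.2+12/2 = 9.2, scale = 12.6+19.8/2 = 22.5).
Mode = β/(α+1) = 22.5/10.2 = 2.2059.
Mean = β/(α−1) = 22.5/8.2 = 2.7439.
Squared-error loss ⇒ the optimal estimator is the posterior mean.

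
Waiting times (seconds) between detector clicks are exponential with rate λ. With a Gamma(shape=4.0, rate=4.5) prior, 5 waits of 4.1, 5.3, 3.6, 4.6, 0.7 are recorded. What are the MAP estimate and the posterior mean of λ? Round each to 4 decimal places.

λ_MAP = 0.3509, E[λ|data] = 0.3947

Σ times = 18.3. Posterior: Gamma(shape = 4.0+5 = 9.0, rate = 4.5+18.3 = 22.8).
Mode = (α−1)/β = 8.0/22.8 = 0.3509.
Mean = α/β = 9.0/22.8 = 0.3947.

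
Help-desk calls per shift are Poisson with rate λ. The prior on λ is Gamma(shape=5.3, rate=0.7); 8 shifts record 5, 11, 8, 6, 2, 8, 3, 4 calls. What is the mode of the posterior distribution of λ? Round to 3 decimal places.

Σ counts = 47. Posterior: Gamma(shape = 5.3+47 = 52.3, rate = 0.7+8 = 8.7).
Mode = (α−1)/β = 51.3/8.7 = 5.897.
Mean = α/β = 52.3/8.7 = 6.011.
This is the posterior mode — the MAP estimate.

5.897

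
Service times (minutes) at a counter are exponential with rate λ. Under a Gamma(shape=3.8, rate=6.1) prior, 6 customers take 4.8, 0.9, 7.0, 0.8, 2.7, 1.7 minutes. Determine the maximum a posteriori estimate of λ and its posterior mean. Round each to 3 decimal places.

Σ times = 17.9. Posterior: Gamma(shape = 3.8+6 = 9.8, rate = 6.1+17.9 = 24.0).
Mode = (α−1)/β = 8.8/24.0 = 0.367.
Mean = α/β = 9.8/24.0 = 0.408.

maximum a posteriori estimate = 0.367, posterior mean = 0.408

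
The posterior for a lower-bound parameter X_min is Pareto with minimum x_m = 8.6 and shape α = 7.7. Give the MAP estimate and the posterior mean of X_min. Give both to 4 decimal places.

The Pareto density is strictly decreasing on [x_m, ∞), so the mode is x_m = 8.6000.
Mean = α·x_m/(α−1) = 7.7·8.6/6.7 = 9.8836.
The mean is pulled above the mode by the posterior's right skew.

X_min_MAP = 8.6000, E[X_min|data] = 9.8836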